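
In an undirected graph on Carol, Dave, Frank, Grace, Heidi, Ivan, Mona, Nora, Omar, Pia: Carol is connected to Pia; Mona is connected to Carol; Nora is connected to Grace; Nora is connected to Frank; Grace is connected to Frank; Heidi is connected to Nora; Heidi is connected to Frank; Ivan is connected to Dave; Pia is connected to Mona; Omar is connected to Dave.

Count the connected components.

From Carol: component {Carol, Mona, Pia}.
From Dave: component {Dave, Ivan, Omar}.
From Frank: component {Frank, Grace, Heidi, Nora}.
That's 3 components.

3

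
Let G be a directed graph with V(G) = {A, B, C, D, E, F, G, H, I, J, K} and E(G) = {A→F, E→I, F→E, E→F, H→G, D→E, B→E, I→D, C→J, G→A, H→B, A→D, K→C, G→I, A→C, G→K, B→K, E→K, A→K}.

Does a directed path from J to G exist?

No

J has no outgoing edges, so nothing is reachable from it.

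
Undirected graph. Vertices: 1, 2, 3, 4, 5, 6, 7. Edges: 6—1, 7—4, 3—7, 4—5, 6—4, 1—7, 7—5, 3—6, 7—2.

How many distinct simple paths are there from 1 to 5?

1–6–3–7–4–5
1–6–3–7–5
1–6–4–5
1–6–4–7–5
1–7–3–6–4–5
1–7–4–5
1–7–5

7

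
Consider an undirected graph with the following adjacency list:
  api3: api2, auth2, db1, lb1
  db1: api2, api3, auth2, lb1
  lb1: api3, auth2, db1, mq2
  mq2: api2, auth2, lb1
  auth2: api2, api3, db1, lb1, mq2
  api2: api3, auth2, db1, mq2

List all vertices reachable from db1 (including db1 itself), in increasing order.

Start at db1.
Its neighbours: api2, api3, auth2, lb1.
Then their neighbours: mq2.
Every vertex is now reached.

api2, api3, auth2, db1, lb1, mq2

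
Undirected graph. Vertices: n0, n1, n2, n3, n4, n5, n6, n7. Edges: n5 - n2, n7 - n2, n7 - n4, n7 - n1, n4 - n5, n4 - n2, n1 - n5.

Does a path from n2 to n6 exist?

No

Explore from n2.
Distance 1: reach n4, n5, n7.
Distance 2: reach n1.
The search is exhausted without reaching n6; it lies in a different component.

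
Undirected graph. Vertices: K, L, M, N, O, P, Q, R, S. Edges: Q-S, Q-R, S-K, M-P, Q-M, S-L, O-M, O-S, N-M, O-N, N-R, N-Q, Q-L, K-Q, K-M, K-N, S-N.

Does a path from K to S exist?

Yes

Explore from K.
Distance 1: reach M, N, Q, S.
Found S.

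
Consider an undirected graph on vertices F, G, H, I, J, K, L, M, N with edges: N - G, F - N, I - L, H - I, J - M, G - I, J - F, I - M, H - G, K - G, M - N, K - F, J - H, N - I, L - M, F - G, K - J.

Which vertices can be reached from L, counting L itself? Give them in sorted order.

F, G, H, I, J, K, L, M, N

Start at L.
Its neighbours: I, M.
Then their neighbours: G, H, J, N.
Then next layer: F, K.
Every vertex is now reached.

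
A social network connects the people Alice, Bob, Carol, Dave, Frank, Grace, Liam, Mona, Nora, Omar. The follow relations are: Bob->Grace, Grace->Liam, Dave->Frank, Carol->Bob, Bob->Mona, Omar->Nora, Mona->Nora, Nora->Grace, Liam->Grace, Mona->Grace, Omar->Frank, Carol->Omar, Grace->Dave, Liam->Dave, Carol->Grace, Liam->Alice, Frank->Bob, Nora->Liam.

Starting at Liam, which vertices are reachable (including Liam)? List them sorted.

Start at Liam.
Its neighbours: Alice, Dave, Grace.
Then their neighbours: Frank.
Then next layer: Bob.
Then next layer: Mona.
Then next layer: Nora.
Nothing further is reachable.

Alice, Bob, Dave, Frank, Grace, Liam, Mona, Nora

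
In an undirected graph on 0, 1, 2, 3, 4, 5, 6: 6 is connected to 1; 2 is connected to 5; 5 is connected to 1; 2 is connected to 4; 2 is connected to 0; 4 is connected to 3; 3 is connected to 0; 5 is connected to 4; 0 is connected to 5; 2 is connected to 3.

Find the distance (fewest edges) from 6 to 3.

Distance 0: 6.
Distance 1: 1.
Distance 2: 5.
Distance 3: 0, 2, 4.
Distance 4: 3 — contains 3.

4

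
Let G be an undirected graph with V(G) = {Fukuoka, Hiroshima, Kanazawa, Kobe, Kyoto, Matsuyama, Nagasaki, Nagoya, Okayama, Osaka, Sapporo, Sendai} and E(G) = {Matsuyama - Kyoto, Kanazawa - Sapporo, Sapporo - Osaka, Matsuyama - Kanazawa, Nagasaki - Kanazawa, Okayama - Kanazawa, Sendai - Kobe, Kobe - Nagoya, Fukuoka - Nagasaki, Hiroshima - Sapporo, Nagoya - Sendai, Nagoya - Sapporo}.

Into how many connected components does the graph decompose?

From Fukuoka: component {Fukuoka, Hiroshima, Kanazawa, Kobe, Kyoto, Matsuyama, Nagasaki, Nagoya, Okayama, Osaka, Sapporo, Sendai}.
That's 1 component.

1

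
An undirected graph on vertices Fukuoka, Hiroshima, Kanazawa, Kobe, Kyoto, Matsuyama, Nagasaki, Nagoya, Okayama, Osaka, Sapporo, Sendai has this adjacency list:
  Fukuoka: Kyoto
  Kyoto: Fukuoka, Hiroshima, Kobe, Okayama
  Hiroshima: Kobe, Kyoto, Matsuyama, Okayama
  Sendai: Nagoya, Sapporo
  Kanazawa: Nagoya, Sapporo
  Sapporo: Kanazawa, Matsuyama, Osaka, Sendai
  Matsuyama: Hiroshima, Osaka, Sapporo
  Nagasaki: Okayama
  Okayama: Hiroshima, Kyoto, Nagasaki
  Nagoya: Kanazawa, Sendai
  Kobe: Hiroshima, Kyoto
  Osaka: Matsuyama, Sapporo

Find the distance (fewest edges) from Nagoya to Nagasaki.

Distance 0: Nagoya.
Distance 1: Kanazawa, Sendai.
Distance 2: Sapporo.
Distance 3: Matsuyama, Osaka.
Distance 4: Hiroshima.
Distance 5: Kobe, Kyoto, Okayama.
Distance 6: Fukuoka, Nagasaki — contains Nagasaki.

6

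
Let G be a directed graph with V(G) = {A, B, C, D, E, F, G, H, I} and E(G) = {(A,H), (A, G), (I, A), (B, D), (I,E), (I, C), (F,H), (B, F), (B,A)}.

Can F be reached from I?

No

Explore from I.
Distance 1: reach A, C, E.
Distance 2: reach G, H.
The search from I is exhausted; no directed path reaches F.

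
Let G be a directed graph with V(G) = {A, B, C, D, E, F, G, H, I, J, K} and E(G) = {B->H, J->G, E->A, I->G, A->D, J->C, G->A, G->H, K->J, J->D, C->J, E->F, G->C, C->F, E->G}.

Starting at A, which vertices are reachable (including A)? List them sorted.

A, D

Start at A.
Its neighbours: D.
Nothing further is reachable.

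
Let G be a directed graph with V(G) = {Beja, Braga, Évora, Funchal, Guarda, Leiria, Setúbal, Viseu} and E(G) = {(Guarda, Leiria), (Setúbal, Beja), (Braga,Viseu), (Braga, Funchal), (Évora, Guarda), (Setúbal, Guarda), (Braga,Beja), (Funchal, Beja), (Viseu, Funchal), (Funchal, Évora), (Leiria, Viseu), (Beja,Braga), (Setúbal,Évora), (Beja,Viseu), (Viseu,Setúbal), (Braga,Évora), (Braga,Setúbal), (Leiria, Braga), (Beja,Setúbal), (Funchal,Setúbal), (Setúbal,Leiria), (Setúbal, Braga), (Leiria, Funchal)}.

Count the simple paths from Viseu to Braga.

19

Viseu→Funchal→Beja→Braga
Viseu→Funchal→Beja→Setúbal→Braga
Viseu→Funchal→Beja→Setúbal→Évora→Guarda→Leiria→Braga
Viseu→Funchal→Beja→Setúbal→Guarda→Leiria→Braga
Viseu→Funchal→Beja→Setúbal→Leiria→Braga
Viseu→Funchal→Évora→Guarda→Leiria→Braga
Viseu→Funchal→Setúbal→Beja→Braga
Viseu→Funchal→Setúbal→Braga
... and 11 more.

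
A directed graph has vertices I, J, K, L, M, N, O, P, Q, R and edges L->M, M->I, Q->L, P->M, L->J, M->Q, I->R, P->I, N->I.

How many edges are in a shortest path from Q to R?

4

Distance 0: Q.
Distance 1: L.
Distance 2: J, M.
Distance 3: I.
Distance 4: R — contains R.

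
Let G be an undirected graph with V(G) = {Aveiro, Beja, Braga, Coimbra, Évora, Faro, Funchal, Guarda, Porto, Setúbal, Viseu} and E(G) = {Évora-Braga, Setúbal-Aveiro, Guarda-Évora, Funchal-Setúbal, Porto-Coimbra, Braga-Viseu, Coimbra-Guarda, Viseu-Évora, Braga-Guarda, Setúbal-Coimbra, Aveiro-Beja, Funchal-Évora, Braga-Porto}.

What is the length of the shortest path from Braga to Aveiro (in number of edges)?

4

Distance 0: Braga.
Distance 1: Évora, Guarda, Porto, Viseu.
Distance 2: Coimbra, Funchal.
Distance 3: Setúbal.
Distance 4: Aveiro — contains Aveiro.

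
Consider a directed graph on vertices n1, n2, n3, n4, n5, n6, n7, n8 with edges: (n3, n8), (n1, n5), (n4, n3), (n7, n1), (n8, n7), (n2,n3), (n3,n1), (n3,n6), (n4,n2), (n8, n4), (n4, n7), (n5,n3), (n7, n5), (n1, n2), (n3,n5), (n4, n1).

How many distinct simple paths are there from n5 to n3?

n5→n3

1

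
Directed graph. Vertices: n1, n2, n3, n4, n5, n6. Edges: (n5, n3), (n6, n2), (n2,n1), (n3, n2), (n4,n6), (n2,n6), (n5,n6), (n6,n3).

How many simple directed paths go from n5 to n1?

n5→n3→n2→n1
n5→n6→n2→n1
n5→n6→n3→n2→n1

3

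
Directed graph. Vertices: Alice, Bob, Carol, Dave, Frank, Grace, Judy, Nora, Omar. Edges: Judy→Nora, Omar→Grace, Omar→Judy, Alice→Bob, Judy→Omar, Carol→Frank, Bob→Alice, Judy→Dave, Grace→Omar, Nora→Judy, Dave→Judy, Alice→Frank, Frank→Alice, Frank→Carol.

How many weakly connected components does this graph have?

From Alice: component {Alice, Bob, Carol, Frank}.
From Dave: component {Dave, Grace, Judy, Nora, Omar}.
That's 2 components.

2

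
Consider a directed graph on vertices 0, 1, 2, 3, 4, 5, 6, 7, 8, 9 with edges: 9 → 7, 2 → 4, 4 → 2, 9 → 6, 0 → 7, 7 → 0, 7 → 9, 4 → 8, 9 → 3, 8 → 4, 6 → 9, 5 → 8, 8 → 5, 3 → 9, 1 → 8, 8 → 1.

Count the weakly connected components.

From 0: component {0, 3, 6, 7, 9}.
From 1: component {1, 2, 4, 5, 8}.
That's 2 components.

2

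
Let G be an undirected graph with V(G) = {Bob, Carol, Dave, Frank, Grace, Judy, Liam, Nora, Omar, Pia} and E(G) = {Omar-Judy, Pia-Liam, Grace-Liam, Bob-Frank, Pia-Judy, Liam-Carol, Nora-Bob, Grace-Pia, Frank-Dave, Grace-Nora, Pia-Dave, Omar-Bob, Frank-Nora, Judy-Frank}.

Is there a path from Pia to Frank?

Explore from Pia.
Distance 1: reach Dave, Grace, Judy, Liam.
Distance 2: reach Carol, Frank, Nora, Omar.
Found Frank.

Yes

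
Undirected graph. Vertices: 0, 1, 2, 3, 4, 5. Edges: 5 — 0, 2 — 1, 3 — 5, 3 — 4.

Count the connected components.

From 0: component {0, 3, 4, 5}.
From 1: component {1, 2}.
That's 2 components.

2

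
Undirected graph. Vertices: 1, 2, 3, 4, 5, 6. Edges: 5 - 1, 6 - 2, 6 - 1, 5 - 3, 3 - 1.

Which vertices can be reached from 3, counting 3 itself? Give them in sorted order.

1, 2, 3, 5, 6

Start at 3.
Its neighbours: 1, 5.
Then their neighbours: 6.
Then next layer: 2.
Nothing further is reachable.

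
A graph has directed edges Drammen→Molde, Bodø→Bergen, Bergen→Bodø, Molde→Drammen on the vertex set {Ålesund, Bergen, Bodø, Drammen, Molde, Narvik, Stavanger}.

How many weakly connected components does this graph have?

5

From Ålesund: component {Ålesund}.
From Bergen: component {Bergen, Bodø}.
From Drammen: component {Drammen, Molde}.
From Narvik: component {Narvik}.
From Stavanger: component {Stavanger}.
That's 5 components.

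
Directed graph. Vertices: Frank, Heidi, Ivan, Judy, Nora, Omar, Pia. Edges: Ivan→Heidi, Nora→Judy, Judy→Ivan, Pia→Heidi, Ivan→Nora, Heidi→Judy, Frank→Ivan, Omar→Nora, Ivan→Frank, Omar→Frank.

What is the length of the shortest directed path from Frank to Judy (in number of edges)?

Distance 0: Frank.
Distance 1: Ivan.
Distance 2: Heidi, Nora.
Distance 3: Judy — contains Judy.

3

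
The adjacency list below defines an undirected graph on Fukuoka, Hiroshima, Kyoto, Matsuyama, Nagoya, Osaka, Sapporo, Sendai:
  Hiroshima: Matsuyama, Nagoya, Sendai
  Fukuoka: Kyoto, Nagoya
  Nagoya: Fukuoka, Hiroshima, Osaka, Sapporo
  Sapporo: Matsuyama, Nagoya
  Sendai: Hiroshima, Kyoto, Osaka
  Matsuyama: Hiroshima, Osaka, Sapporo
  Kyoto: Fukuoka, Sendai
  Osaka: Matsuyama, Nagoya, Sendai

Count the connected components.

1

From Fukuoka: component {Fukuoka, Hiroshima, Kyoto, Matsuyama, Nagoya, Osaka, Sapporo, Sendai}.
That's 1 component.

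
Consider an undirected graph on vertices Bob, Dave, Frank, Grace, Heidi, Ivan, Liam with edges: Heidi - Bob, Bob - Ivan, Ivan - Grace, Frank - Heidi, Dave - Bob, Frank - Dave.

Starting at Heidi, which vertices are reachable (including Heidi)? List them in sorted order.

Start at Heidi.
Its neighbours: Bob, Frank.
Then their neighbours: Dave, Ivan.
Then next layer: Grace.
Nothing further is reachable.

Bob, Dave, Frank, Grace, Heidi, Ivan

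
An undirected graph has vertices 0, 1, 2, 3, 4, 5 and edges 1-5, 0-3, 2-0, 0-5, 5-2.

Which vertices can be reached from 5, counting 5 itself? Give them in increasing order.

Start at 5.
Its neighbours: 0, 1, 2.
Then their neighbours: 3.
Nothing further is reachable.

0, 1, 2, 3, 5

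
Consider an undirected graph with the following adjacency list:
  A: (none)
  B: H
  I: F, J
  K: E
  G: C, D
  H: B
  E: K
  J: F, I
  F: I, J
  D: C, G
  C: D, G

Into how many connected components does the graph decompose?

From A: component {A}.
From B: component {B, H}.
From C: component {C, D, G}.
From E: component {E, K}.
From F: component {F, I, J}.
That's 5 components.

5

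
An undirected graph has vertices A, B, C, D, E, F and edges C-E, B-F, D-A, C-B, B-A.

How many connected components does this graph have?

1

From A: component {A, B, C, D, E, F}.
That's 1 component.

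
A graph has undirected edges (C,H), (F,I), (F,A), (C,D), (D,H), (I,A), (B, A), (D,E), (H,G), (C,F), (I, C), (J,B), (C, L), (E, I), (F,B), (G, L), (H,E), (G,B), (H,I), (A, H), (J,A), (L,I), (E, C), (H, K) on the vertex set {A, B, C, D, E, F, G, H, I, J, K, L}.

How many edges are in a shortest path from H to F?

Distance 0: H.
Distance 1: A, C, D, E, G, I, K.
Distance 2: B, F, J, L — contains F.

2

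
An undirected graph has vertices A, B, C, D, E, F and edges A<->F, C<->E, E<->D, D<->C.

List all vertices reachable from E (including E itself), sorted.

C, D, E

Start at E.
Its neighbours: C, D.
Nothing further is reachable.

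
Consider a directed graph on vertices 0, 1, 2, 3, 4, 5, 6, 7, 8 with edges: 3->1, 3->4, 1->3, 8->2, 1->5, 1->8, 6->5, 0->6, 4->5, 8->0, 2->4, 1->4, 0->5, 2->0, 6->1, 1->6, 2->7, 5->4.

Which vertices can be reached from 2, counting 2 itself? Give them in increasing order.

Start at 2.
Its neighbours: 0, 4, 7.
Then their neighbours: 5, 6.
Then next layer: 1.
Then next layer: 3, 8.
Every vertex is now reached.

0, 1, 2, 3, 4, 5, 6, 7, 8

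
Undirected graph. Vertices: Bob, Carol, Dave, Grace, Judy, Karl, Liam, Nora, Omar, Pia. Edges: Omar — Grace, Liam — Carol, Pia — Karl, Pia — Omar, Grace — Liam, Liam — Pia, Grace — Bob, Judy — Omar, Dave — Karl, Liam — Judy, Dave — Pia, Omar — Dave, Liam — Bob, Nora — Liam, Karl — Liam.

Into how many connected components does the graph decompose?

1

From Bob: component {Bob, Carol, Dave, Grace, Judy, Karl, Liam, Nora, Omar, Pia}.
That's 1 component.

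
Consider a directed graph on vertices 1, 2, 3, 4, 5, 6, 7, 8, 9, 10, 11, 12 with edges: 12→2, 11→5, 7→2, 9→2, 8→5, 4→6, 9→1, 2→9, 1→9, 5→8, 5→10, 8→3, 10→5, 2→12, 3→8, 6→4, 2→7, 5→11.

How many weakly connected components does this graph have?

From 1: component {1, 2, 7, 9, 12}.
From 3: component {3, 5, 8, 10, 11}.
From 4: component {4, 6}.
That's 3 components.

3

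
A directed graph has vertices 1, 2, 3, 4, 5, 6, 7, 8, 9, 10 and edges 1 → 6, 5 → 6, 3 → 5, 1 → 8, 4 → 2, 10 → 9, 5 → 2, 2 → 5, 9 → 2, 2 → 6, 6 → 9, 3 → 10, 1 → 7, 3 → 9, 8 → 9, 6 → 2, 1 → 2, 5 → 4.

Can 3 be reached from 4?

Explore from 4.
Distance 1: reach 2.
Distance 2: reach 5, 6.
Distance 3: reach 9.
The search from 4 is exhausted; no directed path reaches 3.

No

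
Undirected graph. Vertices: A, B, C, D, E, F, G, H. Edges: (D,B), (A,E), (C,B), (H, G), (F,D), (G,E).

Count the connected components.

From A: component {A, E, G, H}.
From B: component {B, C, D, F}.
That's 2 components.

2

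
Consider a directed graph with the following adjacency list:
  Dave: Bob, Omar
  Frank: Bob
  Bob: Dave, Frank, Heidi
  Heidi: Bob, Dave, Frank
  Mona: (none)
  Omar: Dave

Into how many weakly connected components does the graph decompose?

2

From Bob: component {Bob, Dave, Frank, Heidi, Omar}.
From Mona: component {Mona}.
That's 2 components.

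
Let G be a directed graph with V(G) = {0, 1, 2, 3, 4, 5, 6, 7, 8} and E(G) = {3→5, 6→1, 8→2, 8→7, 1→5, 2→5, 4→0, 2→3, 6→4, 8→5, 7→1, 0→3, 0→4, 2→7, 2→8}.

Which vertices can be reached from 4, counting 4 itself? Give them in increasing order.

Start at 4.
Its neighbours: 0.
Then their neighbours: 3.
Then next layer: 5.
Nothing further is reachable.

0, 3, 4, 5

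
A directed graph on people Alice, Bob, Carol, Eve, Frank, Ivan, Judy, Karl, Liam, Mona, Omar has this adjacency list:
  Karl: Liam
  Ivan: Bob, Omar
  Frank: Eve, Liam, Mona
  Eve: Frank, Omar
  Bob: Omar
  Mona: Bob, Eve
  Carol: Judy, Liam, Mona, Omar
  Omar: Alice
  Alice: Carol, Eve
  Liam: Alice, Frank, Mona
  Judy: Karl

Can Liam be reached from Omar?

Yes

Explore from Omar.
Distance 1: reach Alice.
Distance 2: reach Carol, Eve.
Distance 3: reach Frank, Judy, Liam, Mona.
Found Liam.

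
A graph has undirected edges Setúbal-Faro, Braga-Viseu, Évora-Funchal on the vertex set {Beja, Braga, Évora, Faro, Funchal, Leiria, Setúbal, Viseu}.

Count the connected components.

From Beja: component {Beja}.
From Braga: component {Braga, Viseu}.
From Évora: component {Évora, Funchal}.
From Faro: component {Faro, Setúbal}.
From Leiria: component {Leiria}.
That's 5 components.

5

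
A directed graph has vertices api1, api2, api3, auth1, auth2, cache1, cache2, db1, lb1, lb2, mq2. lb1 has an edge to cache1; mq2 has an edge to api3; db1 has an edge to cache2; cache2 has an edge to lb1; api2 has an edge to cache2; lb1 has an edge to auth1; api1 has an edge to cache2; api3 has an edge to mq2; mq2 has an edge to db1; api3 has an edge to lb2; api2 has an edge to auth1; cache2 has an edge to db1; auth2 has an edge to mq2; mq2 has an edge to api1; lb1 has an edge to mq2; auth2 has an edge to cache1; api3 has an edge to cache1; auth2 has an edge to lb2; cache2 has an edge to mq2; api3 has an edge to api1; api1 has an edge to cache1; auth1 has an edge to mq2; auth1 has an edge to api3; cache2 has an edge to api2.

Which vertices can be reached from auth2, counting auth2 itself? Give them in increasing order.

Start at auth2.
Its neighbours: cache1, lb2, mq2.
Then their neighbours: api1, api3, db1.
Then next layer: cache2.
Then next layer: api2, lb1.
Then next layer: auth1.
Every vertex is now reached.

api1, api2, api3, auth1, auth2, cache1, cache2, db1, lb1, lb2, mq2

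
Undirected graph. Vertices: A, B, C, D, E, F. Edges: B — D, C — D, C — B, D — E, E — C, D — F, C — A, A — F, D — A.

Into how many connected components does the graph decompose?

1

From A: component {A, B, C, D, E, F}.
That's 1 component.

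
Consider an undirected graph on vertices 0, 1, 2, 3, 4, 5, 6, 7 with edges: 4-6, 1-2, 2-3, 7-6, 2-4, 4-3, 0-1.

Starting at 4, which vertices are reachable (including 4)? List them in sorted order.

0, 1, 2, 3, 4, 6, 7

Start at 4.
Its neighbours: 2, 3, 6.
Then their neighbours: 1, 7.
Then next layer: 0.
Nothing further is reachable.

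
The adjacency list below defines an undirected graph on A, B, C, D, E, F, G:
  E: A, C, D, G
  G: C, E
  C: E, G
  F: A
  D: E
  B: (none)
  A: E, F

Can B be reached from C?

Explore from C.
Distance 1: reach E, G.
Distance 2: reach A, D.
Distance 3: reach F.
The search is exhausted without reaching B; it lies in a different component.

No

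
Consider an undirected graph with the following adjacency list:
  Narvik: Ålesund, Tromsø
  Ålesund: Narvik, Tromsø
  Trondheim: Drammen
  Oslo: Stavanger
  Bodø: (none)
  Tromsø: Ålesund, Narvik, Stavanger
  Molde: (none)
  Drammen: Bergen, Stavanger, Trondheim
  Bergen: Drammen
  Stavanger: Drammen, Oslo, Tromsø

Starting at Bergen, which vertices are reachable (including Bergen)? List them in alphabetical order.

Start at Bergen.
Its neighbours: Drammen.
Then their neighbours: Stavanger, Trondheim.
Then next layer: Oslo, Tromsø.
Then next layer: Ålesund, Narvik.
Nothing further is reachable.

Ålesund, Bergen, Drammen, Narvik, Oslo, Stavanger, Tromsø, Trondheim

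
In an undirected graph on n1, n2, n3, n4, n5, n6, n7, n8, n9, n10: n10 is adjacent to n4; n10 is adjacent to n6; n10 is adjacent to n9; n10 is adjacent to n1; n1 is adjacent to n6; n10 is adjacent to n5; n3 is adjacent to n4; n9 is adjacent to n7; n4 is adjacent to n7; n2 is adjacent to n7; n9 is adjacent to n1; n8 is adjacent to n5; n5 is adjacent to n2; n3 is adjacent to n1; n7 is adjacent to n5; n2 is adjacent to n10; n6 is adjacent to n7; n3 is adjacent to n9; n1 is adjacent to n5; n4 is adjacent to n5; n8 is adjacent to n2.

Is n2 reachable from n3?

Yes

Explore from n3.
Distance 1: reach n1, n4, n9.
Distance 2: reach n5, n6, n7, n10.
Distance 3: reach n2, n8.
Found n2.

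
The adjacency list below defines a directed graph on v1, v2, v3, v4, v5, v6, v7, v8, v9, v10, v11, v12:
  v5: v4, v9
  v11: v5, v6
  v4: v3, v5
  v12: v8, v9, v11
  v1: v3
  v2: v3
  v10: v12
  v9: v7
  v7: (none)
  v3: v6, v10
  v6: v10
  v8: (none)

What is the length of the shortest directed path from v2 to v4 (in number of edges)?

Distance 0: v2.
Distance 1: v3.
Distance 2: v6, v10.
Distance 3: v12.
Distance 4: v8, v9, v11.
Distance 5: v5, v7.
Distance 6: v4 — contains v4.

6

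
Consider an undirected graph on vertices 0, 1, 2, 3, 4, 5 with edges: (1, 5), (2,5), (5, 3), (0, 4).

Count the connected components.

2

From 0: component {0, 4}.
From 1: component {1, 2, 3, 5}.
That's 2 components.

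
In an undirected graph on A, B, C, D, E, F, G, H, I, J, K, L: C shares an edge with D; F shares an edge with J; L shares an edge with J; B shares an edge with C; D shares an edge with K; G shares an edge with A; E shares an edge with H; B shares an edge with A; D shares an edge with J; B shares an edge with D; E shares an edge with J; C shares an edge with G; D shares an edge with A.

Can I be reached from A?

Explore from A.
Distance 1: reach B, D, G.
Distance 2: reach C, J, K.
Distance 3: reach E, F, L.
Distance 4: reach H.
The search is exhausted without reaching I; it lies in a different component.

No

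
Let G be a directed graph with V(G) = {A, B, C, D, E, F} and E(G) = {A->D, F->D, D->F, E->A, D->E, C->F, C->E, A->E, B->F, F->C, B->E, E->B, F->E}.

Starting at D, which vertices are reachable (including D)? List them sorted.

A, B, C, D, E, F

Start at D.
Its neighbours: E, F.
Then their neighbours: A, B, C.
Every vertex is now reached.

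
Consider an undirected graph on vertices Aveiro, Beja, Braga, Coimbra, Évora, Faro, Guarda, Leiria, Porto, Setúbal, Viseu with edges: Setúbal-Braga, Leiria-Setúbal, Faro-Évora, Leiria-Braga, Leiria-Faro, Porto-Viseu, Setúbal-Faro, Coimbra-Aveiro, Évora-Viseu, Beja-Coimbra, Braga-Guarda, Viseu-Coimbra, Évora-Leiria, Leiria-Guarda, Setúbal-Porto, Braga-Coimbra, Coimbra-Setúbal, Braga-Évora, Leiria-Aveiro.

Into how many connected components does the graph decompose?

From Aveiro: component {Aveiro, Beja, Braga, Coimbra, Évora, Faro, Guarda, Leiria, Porto, Setúbal, Viseu}.
That's 1 component.

1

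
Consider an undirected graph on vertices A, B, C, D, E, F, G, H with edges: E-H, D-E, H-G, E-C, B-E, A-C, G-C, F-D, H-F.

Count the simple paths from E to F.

3

E–C–G–H–F
E–D–F
E–H–F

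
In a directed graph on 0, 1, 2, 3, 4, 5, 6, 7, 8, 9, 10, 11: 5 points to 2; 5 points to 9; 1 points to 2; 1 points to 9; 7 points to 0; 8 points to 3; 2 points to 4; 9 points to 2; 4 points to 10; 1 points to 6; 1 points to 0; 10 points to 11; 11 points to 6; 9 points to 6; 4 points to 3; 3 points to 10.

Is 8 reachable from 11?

No

Explore from 11.
Distance 1: reach 6.
The search from 11 is exhausted; no directed path reaches 8.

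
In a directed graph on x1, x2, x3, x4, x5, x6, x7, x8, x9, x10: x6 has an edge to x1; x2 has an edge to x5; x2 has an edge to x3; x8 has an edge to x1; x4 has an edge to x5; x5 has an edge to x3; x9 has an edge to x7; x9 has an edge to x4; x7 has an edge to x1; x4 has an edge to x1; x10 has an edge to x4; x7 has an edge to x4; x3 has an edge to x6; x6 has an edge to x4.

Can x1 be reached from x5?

Explore from x5.
Distance 1: reach x3.
Distance 2: reach x6.
Distance 3: reach x1, x4.
Found x1.

Yes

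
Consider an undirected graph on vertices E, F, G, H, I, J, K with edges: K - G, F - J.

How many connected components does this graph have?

5

From E: component {E}.
From F: component {F, J}.
From G: component {G, K}.
From H: component {H}.
From I: component {I}.
That's 5 components.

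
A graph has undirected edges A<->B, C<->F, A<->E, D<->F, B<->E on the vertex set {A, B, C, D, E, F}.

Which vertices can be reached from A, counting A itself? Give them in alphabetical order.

A, B, E

Start at A.
Its neighbours: B, E.
Nothing further is reachable.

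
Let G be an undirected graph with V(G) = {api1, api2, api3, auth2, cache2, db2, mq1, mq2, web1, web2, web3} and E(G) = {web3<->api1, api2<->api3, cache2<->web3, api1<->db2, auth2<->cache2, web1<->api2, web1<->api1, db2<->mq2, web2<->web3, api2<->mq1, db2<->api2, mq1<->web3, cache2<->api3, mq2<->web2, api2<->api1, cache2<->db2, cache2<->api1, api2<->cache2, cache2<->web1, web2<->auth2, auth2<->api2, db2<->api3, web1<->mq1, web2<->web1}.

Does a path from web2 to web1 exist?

Yes

Explore from web2.
Distance 1: reach auth2, mq2, web1, web3.
Found web1.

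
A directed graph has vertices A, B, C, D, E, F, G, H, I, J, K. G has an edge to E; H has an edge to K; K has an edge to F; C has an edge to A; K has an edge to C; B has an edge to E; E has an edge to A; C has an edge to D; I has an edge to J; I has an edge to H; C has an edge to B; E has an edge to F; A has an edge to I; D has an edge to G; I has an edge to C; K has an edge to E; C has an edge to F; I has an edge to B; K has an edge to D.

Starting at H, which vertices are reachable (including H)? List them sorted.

A, B, C, D, E, F, G, H, I, J, K

Start at H.
Its neighbours: K.
Then their neighbours: C, D, E, F.
Then next layer: A, B, G.
Then next layer: I.
Then next layer: J.
Every vertex is now reached.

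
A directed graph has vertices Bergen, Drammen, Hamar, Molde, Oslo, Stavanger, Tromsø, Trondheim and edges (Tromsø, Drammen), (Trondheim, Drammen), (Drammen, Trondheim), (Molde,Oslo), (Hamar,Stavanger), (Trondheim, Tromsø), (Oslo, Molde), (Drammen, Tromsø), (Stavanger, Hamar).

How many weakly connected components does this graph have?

4

From Bergen: component {Bergen}.
From Drammen: component {Drammen, Tromsø, Trondheim}.
From Hamar: component {Hamar, Stavanger}.
From Molde: component {Molde, Oslo}.
That's 4 components.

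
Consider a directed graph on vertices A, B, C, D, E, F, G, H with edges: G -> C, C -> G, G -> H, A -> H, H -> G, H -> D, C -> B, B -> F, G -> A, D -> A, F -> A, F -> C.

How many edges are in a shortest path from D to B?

Distance 0: D.
Distance 1: A.
Distance 2: H.
Distance 3: G.
Distance 4: C.
Distance 5: B — contains B.

5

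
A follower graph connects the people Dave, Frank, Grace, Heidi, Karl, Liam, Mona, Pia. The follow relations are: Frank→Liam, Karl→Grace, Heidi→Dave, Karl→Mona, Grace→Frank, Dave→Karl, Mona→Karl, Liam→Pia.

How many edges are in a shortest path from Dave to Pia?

5

Distance 0: Dave.
Distance 1: Karl.
Distance 2: Grace, Mona.
Distance 3: Frank.
Distance 4: Liam.
Distance 5: Pia — contains Pia.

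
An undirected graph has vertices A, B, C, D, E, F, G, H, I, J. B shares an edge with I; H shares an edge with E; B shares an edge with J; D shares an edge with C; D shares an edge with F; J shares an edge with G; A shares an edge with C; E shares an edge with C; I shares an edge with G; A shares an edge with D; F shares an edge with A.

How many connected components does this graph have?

2

From A: component {A, C, D, E, F, H}.
From B: component {B, G, I, J}.
That's 2 components.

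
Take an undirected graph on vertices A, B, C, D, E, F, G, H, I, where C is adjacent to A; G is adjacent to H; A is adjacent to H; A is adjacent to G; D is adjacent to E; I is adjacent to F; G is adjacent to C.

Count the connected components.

4

From A: component {A, C, G, H}.
From B: component {B}.
From D: component {D, E}.
From F: component {F, I}.
That's 4 components.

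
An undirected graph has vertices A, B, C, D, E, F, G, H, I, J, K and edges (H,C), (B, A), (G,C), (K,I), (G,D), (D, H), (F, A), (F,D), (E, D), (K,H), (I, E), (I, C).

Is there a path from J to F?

No

J has no edges, so nothing is reachable from it.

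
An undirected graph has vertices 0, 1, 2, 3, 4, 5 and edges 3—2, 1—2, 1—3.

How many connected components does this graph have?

From 0: component {0}.
From 1: component {1, 2, 3}.
From 4: component {4}.
From 5: component {5}.
That's 4 components.

4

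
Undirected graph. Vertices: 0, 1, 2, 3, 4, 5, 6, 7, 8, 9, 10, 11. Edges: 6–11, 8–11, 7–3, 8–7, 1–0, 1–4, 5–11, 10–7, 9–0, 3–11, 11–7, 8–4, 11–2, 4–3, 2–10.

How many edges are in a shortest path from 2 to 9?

6

Distance 0: 2.
Distance 1: 10, 11.
Distance 2: 3, 5, 6, 7, 8.
Distance 3: 4.
Distance 4: 1.
Distance 5: 0.
Distance 6: 9 — contains 9.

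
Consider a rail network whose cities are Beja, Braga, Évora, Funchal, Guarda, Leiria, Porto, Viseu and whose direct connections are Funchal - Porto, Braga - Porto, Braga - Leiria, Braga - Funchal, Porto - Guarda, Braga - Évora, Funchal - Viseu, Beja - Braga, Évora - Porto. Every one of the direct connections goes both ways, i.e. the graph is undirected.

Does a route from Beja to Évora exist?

Yes

Explore from Beja.
Distance 1: reach Braga.
Distance 2: reach Évora, Funchal, Leiria, Porto.
Found Évora.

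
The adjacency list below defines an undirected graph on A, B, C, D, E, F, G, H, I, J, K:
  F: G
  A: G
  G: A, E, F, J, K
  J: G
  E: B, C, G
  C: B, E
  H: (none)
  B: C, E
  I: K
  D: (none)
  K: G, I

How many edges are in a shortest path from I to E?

Distance 0: I.
Distance 1: K.
Distance 2: G.
Distance 3: A, E, F, J — contains E.

3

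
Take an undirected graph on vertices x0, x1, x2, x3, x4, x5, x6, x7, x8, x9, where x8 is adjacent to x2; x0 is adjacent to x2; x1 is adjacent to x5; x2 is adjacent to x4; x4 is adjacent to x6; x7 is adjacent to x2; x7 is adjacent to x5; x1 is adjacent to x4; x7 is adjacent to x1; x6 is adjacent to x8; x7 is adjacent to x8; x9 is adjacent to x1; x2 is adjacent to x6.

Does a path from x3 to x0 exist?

x3 has no edges, so nothing is reachable from it.

No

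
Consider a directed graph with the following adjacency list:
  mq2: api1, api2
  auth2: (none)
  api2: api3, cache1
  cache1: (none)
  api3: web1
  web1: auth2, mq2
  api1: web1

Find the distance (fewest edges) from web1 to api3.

3

Distance 0: web1.
Distance 1: auth2, mq2.
Distance 2: api1, api2.
Distance 3: api3, cache1 — contains api3.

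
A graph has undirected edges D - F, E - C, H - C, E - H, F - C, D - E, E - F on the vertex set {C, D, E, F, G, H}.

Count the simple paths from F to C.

5

F–C
F–D–E–C
F–D–E–H–C
F–E–C
F–E–H–C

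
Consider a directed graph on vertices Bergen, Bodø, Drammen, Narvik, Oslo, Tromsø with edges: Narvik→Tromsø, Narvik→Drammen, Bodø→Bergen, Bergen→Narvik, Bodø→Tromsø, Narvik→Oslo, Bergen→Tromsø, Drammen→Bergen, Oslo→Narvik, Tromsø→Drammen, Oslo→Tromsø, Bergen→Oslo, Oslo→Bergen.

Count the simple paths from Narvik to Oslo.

3

Narvik→Drammen→Bergen→Oslo
Narvik→Oslo
Narvik→Tromsø→Drammen→Bergen→Oslo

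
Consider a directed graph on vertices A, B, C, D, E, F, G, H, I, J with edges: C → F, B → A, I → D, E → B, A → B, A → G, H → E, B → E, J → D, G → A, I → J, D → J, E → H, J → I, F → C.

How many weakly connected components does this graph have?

3

From A: component {A, B, E, G, H}.
From C: component {C, F}.
From D: component {D, I, J}.
That's 3 components.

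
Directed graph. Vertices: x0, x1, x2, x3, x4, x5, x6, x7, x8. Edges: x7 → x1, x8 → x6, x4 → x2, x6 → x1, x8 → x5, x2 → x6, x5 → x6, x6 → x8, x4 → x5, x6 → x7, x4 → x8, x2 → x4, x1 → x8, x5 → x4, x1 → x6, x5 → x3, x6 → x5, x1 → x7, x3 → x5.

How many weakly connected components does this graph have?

From x0: component {x0}.
From x1: component {x1, x2, x3, x4, x5, x6, x7, x8}.
That's 2 components.

2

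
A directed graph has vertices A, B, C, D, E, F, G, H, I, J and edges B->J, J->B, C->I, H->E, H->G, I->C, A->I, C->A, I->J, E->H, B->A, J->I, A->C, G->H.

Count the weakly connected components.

From A: component {A, B, C, I, J}.
From D: component {D}.
From E: component {E, G, H}.
From F: component {F}.
That's 4 components.

4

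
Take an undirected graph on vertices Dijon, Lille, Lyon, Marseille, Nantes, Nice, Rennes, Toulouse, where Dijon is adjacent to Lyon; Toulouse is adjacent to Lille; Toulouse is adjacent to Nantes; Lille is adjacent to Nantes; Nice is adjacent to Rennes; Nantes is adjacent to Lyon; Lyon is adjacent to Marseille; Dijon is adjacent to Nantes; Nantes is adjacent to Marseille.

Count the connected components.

From Dijon: component {Dijon, Lille, Lyon, Marseille, Nantes, Toulouse}.
From Nice: component {Nice, Rennes}.
That's 2 components.

2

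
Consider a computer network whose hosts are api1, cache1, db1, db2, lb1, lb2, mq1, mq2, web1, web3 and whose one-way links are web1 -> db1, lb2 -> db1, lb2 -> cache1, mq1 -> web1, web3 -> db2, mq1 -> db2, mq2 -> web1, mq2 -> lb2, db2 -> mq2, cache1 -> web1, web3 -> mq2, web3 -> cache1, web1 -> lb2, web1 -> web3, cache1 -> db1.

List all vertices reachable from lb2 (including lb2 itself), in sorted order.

cache1, db1, db2, lb2, mq2, web1, web3

Start at lb2.
Its neighbours: cache1, db1.
Then their neighbours: web1.
Then next layer: web3.
Then next layer: db2, mq2.
Nothing further is reachable.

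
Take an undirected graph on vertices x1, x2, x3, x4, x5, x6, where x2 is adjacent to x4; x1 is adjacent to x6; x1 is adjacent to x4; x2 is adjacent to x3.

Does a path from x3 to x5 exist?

No

Explore from x3.
Distance 1: reach x2.
Distance 2: reach x4.
Distance 3: reach x1.
Distance 4: reach x6.
The search is exhausted without reaching x5; it lies in a different component.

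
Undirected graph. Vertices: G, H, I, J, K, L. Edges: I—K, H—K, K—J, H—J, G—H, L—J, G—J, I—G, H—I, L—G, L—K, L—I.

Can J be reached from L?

Yes

Explore from L.
Distance 1: reach G, I, J, K.
Found J.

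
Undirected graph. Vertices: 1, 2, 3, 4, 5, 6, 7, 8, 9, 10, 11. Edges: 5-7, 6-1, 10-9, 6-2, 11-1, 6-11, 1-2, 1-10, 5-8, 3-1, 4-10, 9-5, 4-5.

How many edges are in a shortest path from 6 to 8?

Distance 0: 6.
Distance 1: 1, 2, 11.
Distance 2: 3, 10.
Distance 3: 4, 9.
Distance 4: 5.
Distance 5: 7, 8 — contains 8.

5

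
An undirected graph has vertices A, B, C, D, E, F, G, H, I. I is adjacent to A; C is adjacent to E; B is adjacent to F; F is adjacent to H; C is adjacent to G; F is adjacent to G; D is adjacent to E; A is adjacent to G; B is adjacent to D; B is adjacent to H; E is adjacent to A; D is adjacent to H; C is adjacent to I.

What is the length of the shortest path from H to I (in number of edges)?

Distance 0: H.
Distance 1: B, D, F.
Distance 2: E, G.
Distance 3: A, C.
Distance 4: I — contains I.

4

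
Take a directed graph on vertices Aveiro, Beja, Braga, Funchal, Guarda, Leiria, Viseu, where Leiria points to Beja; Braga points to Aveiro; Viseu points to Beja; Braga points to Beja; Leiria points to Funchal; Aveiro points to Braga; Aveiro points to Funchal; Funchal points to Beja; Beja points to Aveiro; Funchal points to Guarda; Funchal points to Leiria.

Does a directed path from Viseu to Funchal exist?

Explore from Viseu.
Distance 1: reach Beja.
Distance 2: reach Aveiro.
Distance 3: reach Braga, Funchal.
Found Funchal.

Yes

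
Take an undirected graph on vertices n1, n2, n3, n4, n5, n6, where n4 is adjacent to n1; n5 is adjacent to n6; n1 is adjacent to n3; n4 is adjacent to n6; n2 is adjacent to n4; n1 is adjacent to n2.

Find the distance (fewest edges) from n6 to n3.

Distance 0: n6.
Distance 1: n4, n5.
Distance 2: n1, n2.
Distance 3: n3 — contains n3.

3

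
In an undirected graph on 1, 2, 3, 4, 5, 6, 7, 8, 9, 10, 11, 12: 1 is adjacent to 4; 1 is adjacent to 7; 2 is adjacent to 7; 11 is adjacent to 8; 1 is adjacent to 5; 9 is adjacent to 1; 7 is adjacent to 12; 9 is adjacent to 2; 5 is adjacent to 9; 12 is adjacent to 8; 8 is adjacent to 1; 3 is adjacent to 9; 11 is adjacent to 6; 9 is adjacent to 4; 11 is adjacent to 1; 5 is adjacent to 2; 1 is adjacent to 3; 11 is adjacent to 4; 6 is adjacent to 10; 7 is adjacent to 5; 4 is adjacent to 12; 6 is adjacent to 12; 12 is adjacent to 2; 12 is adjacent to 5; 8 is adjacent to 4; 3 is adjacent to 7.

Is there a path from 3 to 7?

Explore from 3.
Distance 1: reach 1, 7, 9.
Found 7.

Yes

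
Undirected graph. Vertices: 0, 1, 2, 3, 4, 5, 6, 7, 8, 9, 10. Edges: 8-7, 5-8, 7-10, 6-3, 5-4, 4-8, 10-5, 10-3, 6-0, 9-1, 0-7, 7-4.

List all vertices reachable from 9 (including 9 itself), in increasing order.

1, 9

Start at 9.
Its neighbours: 1.
Nothing further is reachable.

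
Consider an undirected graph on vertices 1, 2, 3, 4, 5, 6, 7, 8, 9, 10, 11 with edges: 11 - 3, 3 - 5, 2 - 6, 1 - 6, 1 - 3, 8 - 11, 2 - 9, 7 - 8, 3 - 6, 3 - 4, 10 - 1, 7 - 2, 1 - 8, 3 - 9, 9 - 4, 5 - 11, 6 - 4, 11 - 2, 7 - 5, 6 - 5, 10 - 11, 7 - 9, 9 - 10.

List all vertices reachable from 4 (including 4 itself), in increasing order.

1, 2, 3, 4, 5, 6, 7, 8, 9, 10, 11

Start at 4.
Its neighbours: 3, 6, 9.
Then their neighbours: 1, 2, 5, 7, 10, 11.
Then next layer: 8.
Every vertex is now reached.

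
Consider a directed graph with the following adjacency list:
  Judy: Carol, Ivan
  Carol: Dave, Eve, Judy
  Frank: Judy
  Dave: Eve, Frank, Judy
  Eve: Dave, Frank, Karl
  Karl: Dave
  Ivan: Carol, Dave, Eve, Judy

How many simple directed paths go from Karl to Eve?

7

Karl→Dave→Eve
Karl→Dave→Frank→Judy→Carol→Eve
Karl→Dave→Frank→Judy→Ivan→Carol→Eve
Karl→Dave→Frank→Judy→Ivan→Eve
Karl→Dave→Judy→Carol→Eve
Karl→Dave→Judy→Ivan→Carol→Eve
Karl→Dave→Judy→Ivan→Eve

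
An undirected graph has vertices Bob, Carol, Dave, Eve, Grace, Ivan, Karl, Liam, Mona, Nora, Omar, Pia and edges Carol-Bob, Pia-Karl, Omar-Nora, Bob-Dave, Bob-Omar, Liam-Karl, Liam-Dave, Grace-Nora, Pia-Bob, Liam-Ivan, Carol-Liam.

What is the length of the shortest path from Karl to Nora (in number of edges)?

4

Distance 0: Karl.
Distance 1: Liam, Pia.
Distance 2: Bob, Carol, Dave, Ivan.
Distance 3: Omar.
Distance 4: Nora — contains Nora.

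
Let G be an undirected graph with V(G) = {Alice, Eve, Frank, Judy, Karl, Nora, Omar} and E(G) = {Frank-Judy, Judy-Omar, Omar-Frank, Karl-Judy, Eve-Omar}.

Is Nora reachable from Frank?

Explore from Frank.
Distance 1: reach Judy, Omar.
Distance 2: reach Eve, Karl.
The search is exhausted without reaching Nora; it lies in a different component.

No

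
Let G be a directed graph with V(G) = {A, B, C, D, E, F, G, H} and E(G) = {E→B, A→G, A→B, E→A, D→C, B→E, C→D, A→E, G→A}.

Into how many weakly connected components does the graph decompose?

4

From A: component {A, B, E, G}.
From C: component {C, D}.
From F: component {F}.
From H: component {H}.
That's 4 components.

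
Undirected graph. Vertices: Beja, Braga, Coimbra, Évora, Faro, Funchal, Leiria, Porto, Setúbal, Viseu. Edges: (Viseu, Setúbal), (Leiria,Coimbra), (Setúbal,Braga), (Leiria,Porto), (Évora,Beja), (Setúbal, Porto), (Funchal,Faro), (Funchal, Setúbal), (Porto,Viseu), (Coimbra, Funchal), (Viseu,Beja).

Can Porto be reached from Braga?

Explore from Braga.
Distance 1: reach Setúbal.
Distance 2: reach Funchal, Porto, Viseu.
Found Porto.

Yes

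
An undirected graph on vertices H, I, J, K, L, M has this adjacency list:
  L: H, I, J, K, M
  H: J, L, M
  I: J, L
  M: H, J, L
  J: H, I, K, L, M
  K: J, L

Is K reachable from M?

Explore from M.
Distance 1: reach H, J, L.
Distance 2: reach I, K.
Found K.

Yes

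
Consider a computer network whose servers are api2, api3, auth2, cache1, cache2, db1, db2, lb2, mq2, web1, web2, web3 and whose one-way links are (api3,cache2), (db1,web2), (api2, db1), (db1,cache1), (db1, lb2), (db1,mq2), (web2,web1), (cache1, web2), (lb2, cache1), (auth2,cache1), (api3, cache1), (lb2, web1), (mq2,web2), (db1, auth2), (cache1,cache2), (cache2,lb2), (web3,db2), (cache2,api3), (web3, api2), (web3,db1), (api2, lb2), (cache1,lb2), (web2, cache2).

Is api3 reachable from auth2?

Explore from auth2.
Distance 1: reach cache1.
Distance 2: reach cache2, lb2, web2.
Distance 3: reach api3, web1.
Found api3.

Yes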